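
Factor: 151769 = 151769^1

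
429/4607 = 429/4607=0.09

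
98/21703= 98/21703 = 0.00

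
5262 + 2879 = 8141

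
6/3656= 3/1828 = 0.00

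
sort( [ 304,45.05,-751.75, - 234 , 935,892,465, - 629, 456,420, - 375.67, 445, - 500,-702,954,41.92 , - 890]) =[  -  890, - 751.75, - 702, - 629, - 500, - 375.67 , - 234,41.92,45.05,304, 420,445,456, 465,892,935,954 ]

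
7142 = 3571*2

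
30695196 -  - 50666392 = 81361588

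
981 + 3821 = 4802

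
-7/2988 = - 7/2988= -0.00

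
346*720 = 249120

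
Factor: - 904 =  - 2^3*113^1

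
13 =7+6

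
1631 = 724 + 907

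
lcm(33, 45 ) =495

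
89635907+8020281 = 97656188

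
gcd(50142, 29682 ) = 6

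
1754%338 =64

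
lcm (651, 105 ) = 3255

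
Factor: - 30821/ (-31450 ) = 49/50 = 2^(-1)*5^(  -  2)*7^2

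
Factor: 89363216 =2^4*5585201^1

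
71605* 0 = 0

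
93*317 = 29481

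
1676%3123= 1676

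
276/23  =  12 = 12.00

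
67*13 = 871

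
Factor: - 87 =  - 3^1*29^1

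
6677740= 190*35146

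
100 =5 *20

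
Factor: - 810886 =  - 2^1*317^1 * 1279^1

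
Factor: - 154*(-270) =2^2*3^3*5^1*7^1*11^1 = 41580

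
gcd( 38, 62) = 2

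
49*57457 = 2815393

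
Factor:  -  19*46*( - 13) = 11362 = 2^1*13^1*19^1*23^1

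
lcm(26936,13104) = 484848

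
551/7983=551/7983 = 0.07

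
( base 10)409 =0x199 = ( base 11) 342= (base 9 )504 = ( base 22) ID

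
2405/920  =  2 + 113/184 = 2.61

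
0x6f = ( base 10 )111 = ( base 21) 56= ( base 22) 51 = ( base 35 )36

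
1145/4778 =1145/4778=0.24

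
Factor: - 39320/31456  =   - 5/4= -  2^ ( - 2 )*5^1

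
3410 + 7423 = 10833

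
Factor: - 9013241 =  -1493^1*6037^1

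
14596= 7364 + 7232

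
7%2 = 1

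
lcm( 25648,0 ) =0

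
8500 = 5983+2517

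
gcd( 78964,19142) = 2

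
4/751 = 4/751 = 0.01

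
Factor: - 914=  - 2^1*457^1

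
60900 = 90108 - 29208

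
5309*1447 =7682123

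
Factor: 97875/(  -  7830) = -2^(-1 ) * 5^2 = - 25/2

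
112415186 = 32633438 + 79781748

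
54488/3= 54488/3 = 18162.67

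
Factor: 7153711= 7153711^1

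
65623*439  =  28808497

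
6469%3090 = 289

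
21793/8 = 21793/8=2724.12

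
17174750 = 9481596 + 7693154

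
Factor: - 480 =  - 2^5  *3^1*5^1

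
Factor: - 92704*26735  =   - 2478441440   =  - 2^5 * 5^1 * 2897^1*5347^1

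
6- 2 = 4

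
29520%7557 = 6849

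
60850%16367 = 11749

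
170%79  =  12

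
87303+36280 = 123583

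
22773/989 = 22773/989 = 23.03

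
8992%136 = 16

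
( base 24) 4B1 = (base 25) 42J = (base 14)D17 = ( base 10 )2569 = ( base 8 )5011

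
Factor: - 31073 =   -  7^1 * 23^1*193^1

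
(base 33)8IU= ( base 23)hel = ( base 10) 9336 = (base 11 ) 7018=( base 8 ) 22170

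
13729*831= 11408799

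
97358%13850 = 408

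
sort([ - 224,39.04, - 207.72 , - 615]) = [ - 615, - 224, - 207.72, 39.04 ] 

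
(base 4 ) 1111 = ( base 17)50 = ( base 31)2n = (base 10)85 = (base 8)125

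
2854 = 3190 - 336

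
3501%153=135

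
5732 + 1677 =7409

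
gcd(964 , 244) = 4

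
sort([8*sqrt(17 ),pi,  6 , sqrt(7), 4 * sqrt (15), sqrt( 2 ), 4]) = [ sqrt(2),sqrt( 7 ), pi, 4,6,  4 *sqrt(15),8*sqrt(17 )]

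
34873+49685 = 84558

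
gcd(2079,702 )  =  27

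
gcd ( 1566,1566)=1566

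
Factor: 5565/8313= 5^1* 7^1*17^(-1)*53^1*163^(- 1) = 1855/2771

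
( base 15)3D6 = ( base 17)309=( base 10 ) 876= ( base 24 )1cc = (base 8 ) 1554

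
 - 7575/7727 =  - 7575/7727 =- 0.98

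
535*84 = 44940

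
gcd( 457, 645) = 1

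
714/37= 714/37 = 19.30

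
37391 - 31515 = 5876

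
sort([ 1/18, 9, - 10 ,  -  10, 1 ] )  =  [ -10,  -  10, 1/18, 1, 9 ]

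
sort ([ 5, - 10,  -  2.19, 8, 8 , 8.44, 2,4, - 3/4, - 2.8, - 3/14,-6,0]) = [ - 10, - 6,-2.8, - 2.19, - 3/4, - 3/14,  0,  2 , 4,5 , 8, 8, 8.44]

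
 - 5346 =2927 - 8273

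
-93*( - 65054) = 6050022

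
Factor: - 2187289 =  - 13^1*168253^1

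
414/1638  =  23/91 = 0.25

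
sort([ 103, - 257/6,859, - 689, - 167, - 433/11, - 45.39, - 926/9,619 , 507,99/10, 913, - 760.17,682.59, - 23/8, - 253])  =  [ - 760.17 , - 689, - 253, - 167, - 926/9, - 45.39, - 257/6 , - 433/11, - 23/8, 99/10,103, 507,619, 682.59, 859, 913] 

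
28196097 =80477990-52281893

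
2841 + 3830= 6671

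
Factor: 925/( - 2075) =-37^1*83^(-1) = - 37/83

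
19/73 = 19/73 =0.26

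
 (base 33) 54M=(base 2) 1010111011111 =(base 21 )ced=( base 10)5599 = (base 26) 879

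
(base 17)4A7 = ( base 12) 931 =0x535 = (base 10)1333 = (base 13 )7B7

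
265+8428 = 8693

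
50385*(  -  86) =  - 4333110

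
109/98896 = 109/98896 = 0.00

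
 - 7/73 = - 1 + 66/73 =- 0.10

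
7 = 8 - 1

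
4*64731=258924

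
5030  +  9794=14824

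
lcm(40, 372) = 3720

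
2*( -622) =  -  1244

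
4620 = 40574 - 35954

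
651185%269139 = 112907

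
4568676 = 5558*822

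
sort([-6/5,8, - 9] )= [-9, - 6/5,8 ]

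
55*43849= 2411695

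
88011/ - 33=  -  2667+0/1 = - 2667.00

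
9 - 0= 9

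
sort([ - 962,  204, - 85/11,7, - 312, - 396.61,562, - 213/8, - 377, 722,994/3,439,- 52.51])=[ - 962, - 396.61,-377, - 312, - 52.51,  -  213/8, - 85/11,7,  204,994/3,439, 562 , 722]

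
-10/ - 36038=5/18019 = 0.00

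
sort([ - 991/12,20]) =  [ - 991/12,  20]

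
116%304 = 116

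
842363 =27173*31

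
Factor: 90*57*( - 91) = - 466830 = -  2^1* 3^3* 5^1*7^1*13^1*19^1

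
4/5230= 2/2615 = 0.00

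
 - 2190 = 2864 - 5054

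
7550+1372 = 8922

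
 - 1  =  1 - 2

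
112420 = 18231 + 94189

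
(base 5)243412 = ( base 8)22020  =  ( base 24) G0G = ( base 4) 2100100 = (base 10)9232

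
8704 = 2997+5707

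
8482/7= 8482/7 = 1211.71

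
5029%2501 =27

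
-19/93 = - 19/93   =  -  0.20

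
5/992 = 5/992 = 0.01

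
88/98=44/49  =  0.90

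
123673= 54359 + 69314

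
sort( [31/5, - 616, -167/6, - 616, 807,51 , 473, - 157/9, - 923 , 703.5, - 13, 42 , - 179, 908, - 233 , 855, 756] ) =[ - 923, - 616 , - 616, - 233, - 179, - 167/6, - 157/9, - 13, 31/5, 42,  51, 473,703.5, 756, 807, 855, 908]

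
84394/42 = 2009  +  8/21 = 2009.38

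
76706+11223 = 87929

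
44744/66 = 677 + 31/33=   677.94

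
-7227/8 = -7227/8 = -903.38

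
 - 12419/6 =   -  2070 + 1/6=-2069.83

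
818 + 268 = 1086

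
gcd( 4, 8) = 4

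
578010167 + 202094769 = 780104936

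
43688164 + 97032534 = 140720698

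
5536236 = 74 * 74814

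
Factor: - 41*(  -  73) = 41^1*73^1 = 2993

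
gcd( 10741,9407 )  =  23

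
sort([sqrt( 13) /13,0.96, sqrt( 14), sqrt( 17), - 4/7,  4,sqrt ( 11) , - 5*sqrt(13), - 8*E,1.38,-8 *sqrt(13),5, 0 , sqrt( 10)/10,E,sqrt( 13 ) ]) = [ -8*sqrt( 13),  -  8*E,  -  5*sqrt(13 ),  -  4/7, 0, sqrt( 13 ) /13, sqrt( 10 ) /10,0.96, 1.38, E,sqrt(11), sqrt( 13), sqrt ( 14 ), 4,sqrt( 17),5]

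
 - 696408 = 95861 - 792269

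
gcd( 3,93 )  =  3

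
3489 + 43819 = 47308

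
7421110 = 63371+7357739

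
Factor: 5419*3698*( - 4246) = - 85087555652 = - 2^2*11^1*43^2*193^1 * 5419^1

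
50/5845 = 10/1169 =0.01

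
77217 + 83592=160809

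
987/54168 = 329/18056 = 0.02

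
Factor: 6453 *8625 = 3^4*5^3*23^1 * 239^1 = 55657125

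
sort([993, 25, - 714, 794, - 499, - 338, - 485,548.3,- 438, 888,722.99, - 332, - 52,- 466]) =[ - 714, - 499, - 485, - 466,  -  438, - 338, - 332 , - 52,25,548.3,722.99, 794,888,993 ]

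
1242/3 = 414 = 414.00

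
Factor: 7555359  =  3^1*7^2* 103^1 * 499^1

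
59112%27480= 4152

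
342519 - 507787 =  - 165268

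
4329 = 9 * 481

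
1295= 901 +394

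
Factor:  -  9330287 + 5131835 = -4198452 = -2^2*3^1*349871^1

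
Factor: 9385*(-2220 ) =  - 2^2*3^1*5^2*37^1*1877^1 = - 20834700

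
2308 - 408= 1900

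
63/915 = 21/305= 0.07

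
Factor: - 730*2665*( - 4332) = 2^3 * 3^1*5^2*13^1*19^2 *41^1*73^1 = 8427689400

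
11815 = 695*17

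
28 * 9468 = 265104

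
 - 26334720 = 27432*( - 960)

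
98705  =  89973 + 8732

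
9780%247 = 147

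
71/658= 71/658 = 0.11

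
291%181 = 110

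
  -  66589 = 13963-80552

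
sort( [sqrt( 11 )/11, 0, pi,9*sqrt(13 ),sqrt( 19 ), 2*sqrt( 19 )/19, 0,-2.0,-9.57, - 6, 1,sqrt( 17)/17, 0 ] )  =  [ -9.57,-6,-2.0, 0, 0, 0 , sqrt( 17)/17, sqrt( 11) /11,2*sqrt(19 )/19, 1,pi, sqrt( 19), 9*sqrt( 13 )]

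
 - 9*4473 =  - 40257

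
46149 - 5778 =40371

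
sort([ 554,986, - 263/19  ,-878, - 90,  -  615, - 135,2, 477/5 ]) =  [ -878,-615, - 135,  -  90 ,  -  263/19, 2,477/5,554, 986]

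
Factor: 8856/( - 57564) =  - 2^1*13^(  -  1 ) = - 2/13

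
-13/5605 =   -  1 + 5592/5605=   - 0.00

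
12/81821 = 12/81821 = 0.00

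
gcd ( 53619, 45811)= 61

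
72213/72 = 24071/24=1002.96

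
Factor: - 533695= - 5^1*106739^1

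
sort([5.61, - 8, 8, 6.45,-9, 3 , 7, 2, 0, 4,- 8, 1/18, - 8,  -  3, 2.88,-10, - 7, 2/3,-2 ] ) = [ - 10, - 9, - 8, - 8, - 8 , -7, - 3, - 2,0,  1/18,2/3, 2,2.88, 3, 4,5.61 , 6.45,  7, 8 ] 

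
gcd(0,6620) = 6620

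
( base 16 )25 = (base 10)37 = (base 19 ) 1i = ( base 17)23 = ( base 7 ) 52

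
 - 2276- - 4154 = 1878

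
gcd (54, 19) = 1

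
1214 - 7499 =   -  6285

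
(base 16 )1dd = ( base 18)189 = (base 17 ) 1b1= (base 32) et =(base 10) 477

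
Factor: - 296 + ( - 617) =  - 11^1 * 83^1 = - 913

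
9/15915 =3/5305 = 0.00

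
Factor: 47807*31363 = 79^1 * 397^1 * 47807^1 = 1499370941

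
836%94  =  84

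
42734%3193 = 1225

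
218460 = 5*43692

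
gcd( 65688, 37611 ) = 21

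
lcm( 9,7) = 63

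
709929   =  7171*99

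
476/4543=68/649 = 0.10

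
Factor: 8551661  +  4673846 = 13225507 = 17^2 * 45763^1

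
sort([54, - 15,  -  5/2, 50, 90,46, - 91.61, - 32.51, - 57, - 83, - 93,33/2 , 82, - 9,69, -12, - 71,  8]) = [-93,- 91.61 , - 83,-71 , -57, - 32.51, - 15, - 12, - 9, - 5/2 , 8, 33/2, 46, 50, 54,  69, 82, 90]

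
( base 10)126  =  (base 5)1001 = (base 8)176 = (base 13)99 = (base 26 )4M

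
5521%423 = 22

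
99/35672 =99/35672 = 0.00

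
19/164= 19/164 = 0.12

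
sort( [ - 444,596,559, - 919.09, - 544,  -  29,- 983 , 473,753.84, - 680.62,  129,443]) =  [ - 983,-919.09, - 680.62, - 544, - 444, - 29,129, 443,473, 559,  596,753.84]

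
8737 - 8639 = 98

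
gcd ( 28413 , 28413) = 28413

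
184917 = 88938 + 95979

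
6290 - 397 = 5893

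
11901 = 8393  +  3508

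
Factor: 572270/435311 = 2^1* 5^1* 89^1*677^ (  -  1)  =  890/677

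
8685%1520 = 1085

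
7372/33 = 223 + 13/33= 223.39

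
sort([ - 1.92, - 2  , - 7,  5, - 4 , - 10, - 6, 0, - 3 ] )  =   [ - 10 , - 7, - 6, - 4, - 3 , - 2, - 1.92, 0, 5]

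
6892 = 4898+1994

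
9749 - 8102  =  1647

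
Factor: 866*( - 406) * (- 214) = 75241544= 2^3*7^1*29^1*107^1*433^1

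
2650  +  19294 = 21944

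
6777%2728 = 1321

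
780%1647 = 780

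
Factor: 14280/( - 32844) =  - 10/23= - 2^1*5^1*23^( - 1 ) 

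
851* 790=672290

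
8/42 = 4/21 = 0.19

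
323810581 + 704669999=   1028480580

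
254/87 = 254/87= 2.92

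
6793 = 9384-2591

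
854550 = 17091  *50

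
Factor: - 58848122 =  - 2^1*23^1*1279307^1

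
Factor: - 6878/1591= - 2^1 *19^1*37^( - 1)*43^( - 1)  *  181^1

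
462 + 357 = 819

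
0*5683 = 0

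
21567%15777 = 5790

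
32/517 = 32/517 = 0.06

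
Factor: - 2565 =-3^3 *5^1*19^1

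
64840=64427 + 413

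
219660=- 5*( - 43932)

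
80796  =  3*26932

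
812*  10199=8281588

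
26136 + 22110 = 48246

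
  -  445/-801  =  5/9 = 0.56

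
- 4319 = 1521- 5840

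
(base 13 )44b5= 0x258C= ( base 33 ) 8R9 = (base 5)301422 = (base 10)9612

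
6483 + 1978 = 8461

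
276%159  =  117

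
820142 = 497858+322284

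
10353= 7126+3227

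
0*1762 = 0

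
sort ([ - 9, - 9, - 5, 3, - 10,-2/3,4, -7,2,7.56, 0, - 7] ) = [ - 10, - 9, - 9 , - 7,  -  7, - 5, - 2/3, 0,  2,3, 4,7.56 ]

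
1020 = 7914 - 6894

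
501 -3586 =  - 3085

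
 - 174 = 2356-2530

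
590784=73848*8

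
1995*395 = 788025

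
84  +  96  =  180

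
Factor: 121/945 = 3^( - 3)*5^ ( - 1 )*7^( - 1)*11^2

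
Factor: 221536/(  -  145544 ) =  - 172/113 = - 2^2*43^1 * 113^(  -  1 ) 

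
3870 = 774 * 5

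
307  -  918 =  - 611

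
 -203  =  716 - 919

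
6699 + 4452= 11151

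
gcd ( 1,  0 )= 1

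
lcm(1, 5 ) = 5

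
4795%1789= 1217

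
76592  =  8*9574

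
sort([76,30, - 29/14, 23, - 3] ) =[ - 3, - 29/14, 23, 30, 76] 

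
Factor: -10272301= -13^1*17^1*53^1*877^1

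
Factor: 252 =2^2*3^2*7^1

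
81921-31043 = 50878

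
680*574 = 390320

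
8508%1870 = 1028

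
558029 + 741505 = 1299534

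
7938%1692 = 1170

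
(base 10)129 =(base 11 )108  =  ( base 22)5j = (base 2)10000001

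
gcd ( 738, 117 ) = 9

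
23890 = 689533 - 665643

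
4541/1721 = 4541/1721=2.64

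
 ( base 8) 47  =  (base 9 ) 43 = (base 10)39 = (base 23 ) 1G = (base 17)25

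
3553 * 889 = 3158617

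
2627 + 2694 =5321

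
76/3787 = 76/3787 = 0.02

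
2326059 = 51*45609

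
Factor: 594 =2^1 * 3^3*11^1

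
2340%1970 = 370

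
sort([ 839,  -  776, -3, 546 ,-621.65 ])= [  -  776, - 621.65, - 3, 546, 839]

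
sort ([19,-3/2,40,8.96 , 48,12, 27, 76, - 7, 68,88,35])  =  [ - 7, - 3/2, 8.96, 12, 19, 27,35, 40,48,68,76 , 88 ] 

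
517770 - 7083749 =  - 6565979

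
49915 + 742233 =792148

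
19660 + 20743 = 40403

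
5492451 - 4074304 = 1418147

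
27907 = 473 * 59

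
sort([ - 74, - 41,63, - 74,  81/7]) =[ - 74,  -  74,  -  41,81/7,63]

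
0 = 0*323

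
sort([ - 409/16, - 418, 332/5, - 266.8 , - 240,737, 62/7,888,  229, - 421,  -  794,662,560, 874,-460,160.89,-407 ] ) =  [ - 794, - 460, - 421, - 418,-407, - 266.8, - 240,-409/16, 62/7, 332/5,160.89,229, 560, 662  ,  737, 874, 888]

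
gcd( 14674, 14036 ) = 638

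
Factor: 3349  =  17^1*197^1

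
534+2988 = 3522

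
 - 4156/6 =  - 2078/3 = - 692.67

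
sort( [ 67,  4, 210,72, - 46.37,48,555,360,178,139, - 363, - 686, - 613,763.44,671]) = [-686,-613, -363, - 46.37, 4,48,67,72, 139,  178, 210,360, 555,671,763.44]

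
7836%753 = 306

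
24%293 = 24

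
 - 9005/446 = -9005/446 = -20.19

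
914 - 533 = 381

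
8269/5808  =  1 + 2461/5808=1.42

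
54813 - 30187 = 24626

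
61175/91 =672 + 23/91 = 672.25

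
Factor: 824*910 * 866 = 2^5*5^1 * 7^1*13^1 * 103^1* 433^1=649361440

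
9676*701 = 6782876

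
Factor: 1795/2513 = 5^1*7^( - 1)= 5/7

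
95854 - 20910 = 74944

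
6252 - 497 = 5755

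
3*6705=20115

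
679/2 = 679/2 = 339.50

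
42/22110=7/3685  =  0.00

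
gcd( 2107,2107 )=2107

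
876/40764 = 73/3397 = 0.02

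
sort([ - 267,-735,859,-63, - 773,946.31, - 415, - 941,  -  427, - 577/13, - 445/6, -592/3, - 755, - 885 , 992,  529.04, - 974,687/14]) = [  -  974, - 941, - 885, - 773, - 755, - 735, - 427, - 415, - 267,  -  592/3, - 445/6,-63,  -  577/13,687/14,529.04,859,  946.31 , 992] 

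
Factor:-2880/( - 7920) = 4/11 = 2^2*11^( - 1 )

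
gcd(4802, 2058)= 686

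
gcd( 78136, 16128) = 8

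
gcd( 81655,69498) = 1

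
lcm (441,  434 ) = 27342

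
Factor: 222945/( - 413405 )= - 3^1*167^1* 929^( - 1)=- 501/929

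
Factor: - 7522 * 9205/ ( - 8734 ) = 34620005/4367 = 5^1*7^1*11^(-1 )*263^1*397^( - 1)*3761^1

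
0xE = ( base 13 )11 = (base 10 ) 14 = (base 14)10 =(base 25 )e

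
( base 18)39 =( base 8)77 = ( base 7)120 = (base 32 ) 1V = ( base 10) 63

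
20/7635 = 4/1527 = 0.00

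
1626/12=135+ 1/2=135.50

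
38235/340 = 112 + 31/68 = 112.46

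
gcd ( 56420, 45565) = 65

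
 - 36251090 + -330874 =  -36581964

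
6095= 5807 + 288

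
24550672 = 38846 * 632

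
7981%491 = 125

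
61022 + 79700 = 140722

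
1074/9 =358/3 = 119.33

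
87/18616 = 87/18616 = 0.00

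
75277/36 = 2091+1/36= 2091.03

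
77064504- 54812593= 22251911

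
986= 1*986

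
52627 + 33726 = 86353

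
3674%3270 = 404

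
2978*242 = 720676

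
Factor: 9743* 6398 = 62335714 =2^1* 7^1*457^1*9743^1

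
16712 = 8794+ 7918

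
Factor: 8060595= 3^1*5^1*537373^1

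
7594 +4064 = 11658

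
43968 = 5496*8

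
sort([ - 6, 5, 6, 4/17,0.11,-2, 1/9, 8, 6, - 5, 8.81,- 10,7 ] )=[ - 10,-6, -5, - 2, 0.11,1/9, 4/17,5, 6, 6,7, 8,8.81 ] 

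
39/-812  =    -  1 + 773/812 = - 0.05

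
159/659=159/659  =  0.24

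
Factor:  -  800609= - 641^1 * 1249^1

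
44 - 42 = 2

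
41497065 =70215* 591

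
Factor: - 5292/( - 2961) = 84/47 =2^2*3^1 * 7^1*47^( - 1)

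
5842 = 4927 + 915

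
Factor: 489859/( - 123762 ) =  - 2^( - 1)*3^( - 1)*449^1*1091^1*20627^( - 1 ) 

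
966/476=69/34 = 2.03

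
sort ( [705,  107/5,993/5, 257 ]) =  [ 107/5 , 993/5 , 257, 705] 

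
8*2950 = 23600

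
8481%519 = 177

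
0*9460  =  0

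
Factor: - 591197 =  - 197^1*3001^1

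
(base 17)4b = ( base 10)79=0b1001111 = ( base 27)2P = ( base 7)142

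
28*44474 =1245272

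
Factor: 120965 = 5^1*13^1*1861^1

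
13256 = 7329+5927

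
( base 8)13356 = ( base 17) 1355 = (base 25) 99K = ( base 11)4457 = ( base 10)5870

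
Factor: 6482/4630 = 7/5 = 5^ ( - 1)*7^1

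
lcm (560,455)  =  7280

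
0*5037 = 0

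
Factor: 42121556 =2^2*19^1*23^1*24097^1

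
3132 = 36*87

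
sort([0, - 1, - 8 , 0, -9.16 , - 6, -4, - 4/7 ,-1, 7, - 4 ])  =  [  -  9.16,-8, - 6, -4, - 4, - 1, - 1, - 4/7, 0,0,7] 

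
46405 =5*9281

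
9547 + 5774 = 15321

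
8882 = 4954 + 3928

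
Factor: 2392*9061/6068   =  2^1*13^2*17^1*23^1 * 37^(-1) = 132158/37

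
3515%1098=221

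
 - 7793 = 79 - 7872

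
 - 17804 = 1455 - 19259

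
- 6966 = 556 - 7522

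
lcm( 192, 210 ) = 6720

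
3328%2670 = 658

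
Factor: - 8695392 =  - 2^5*3^1 *53^1 * 1709^1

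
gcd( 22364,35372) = 4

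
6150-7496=-1346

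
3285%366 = 357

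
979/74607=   979/74607 = 0.01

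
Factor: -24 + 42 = 2^1*3^2 = 18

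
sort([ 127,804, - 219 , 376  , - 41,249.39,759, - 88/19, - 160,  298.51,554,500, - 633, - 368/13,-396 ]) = [ - 633, - 396, - 219, - 160, - 41, - 368/13, - 88/19,127,  249.39,298.51, 376,500,554,  759,804 ]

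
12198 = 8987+3211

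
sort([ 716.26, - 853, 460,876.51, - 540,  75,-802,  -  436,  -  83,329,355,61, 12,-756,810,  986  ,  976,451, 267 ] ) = [-853, - 802,-756, - 540, - 436, - 83,12,  61,  75, 267,329, 355,451,460,716.26, 810 , 876.51, 976,986] 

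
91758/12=15293/2 = 7646.50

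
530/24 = 265/12=22.08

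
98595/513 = 192+11/57 = 192.19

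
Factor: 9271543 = 9271543^1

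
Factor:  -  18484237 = -18484237^1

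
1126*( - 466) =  - 524716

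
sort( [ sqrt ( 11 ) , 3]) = [3,sqrt(11) ]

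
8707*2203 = 19181521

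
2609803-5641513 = -3031710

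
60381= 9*6709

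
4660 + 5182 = 9842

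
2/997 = 2/997 = 0.00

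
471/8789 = 471/8789 = 0.05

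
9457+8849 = 18306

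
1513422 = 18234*83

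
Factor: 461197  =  11^1*41927^1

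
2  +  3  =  5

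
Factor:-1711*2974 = -2^1*29^1* 59^1*1487^1 = -5088514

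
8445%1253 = 927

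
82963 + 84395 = 167358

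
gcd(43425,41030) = 5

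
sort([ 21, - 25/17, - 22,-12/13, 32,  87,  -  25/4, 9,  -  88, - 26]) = [ - 88, - 26, - 22 , - 25/4, - 25/17,-12/13,  9 , 21, 32, 87]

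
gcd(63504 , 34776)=1512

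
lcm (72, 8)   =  72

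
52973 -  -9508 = 62481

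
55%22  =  11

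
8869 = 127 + 8742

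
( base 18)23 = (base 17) 25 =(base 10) 39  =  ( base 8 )47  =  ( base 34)15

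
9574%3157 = 103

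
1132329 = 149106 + 983223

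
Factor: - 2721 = -3^1 * 907^1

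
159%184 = 159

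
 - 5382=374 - 5756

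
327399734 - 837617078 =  - 510217344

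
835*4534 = 3785890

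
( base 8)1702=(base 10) 962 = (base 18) 2h8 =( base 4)33002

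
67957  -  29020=38937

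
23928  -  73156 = - 49228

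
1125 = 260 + 865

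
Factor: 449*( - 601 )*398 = - 107399902=-2^1*199^1 * 449^1*601^1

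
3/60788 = 3/60788 =0.00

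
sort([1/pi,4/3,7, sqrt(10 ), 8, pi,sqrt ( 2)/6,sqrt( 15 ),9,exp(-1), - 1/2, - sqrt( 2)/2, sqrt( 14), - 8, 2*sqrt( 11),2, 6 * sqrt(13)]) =[ -8, - sqrt( 2)/2, - 1/2, sqrt( 2) /6,1/pi,exp( - 1) , 4/3,2, pi,sqrt (10),sqrt( 14),sqrt( 15 ), 2*sqrt(11),7,8,9, 6 * sqrt( 13) ]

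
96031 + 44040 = 140071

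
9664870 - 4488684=5176186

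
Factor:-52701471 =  - 3^2 * 5855719^1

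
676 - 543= 133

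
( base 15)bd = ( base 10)178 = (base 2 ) 10110010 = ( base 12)12a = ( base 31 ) 5n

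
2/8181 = 2/8181 = 0.00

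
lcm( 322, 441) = 20286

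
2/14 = 1/7 = 0.14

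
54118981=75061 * 721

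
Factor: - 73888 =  - 2^5*  2309^1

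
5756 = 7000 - 1244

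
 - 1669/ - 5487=1669/5487= 0.30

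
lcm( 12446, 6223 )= 12446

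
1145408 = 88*13016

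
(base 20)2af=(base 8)1767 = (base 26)1D1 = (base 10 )1015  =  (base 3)1101121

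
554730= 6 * 92455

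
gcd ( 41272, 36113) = 5159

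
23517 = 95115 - 71598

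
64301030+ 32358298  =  96659328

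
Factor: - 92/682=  - 2^1*11^ (  -  1 )*23^1*31^( - 1 ) = - 46/341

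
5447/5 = 1089 + 2/5 = 1089.40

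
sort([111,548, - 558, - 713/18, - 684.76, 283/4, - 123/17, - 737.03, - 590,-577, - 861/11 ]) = [ - 737.03, - 684.76, - 590, - 577,-558, - 861/11, - 713/18, - 123/17,283/4, 111, 548 ]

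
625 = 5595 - 4970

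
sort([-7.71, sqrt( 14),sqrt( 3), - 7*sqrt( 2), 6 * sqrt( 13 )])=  [ - 7 * sqrt(2 ), - 7.71,  sqrt( 3 ),sqrt (14),6*sqrt ( 13) ] 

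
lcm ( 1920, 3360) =13440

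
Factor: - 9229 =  - 11^1*839^1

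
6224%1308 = 992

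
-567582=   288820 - 856402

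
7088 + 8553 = 15641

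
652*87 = 56724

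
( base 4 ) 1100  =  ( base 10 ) 80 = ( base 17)4C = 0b1010000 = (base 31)2I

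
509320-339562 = 169758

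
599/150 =3 + 149/150 = 3.99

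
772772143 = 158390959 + 614381184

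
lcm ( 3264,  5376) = 91392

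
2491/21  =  118 + 13/21 = 118.62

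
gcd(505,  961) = 1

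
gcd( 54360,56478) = 6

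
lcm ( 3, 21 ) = 21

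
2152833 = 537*4009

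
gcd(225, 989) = 1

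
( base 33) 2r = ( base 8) 135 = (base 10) 93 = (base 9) 113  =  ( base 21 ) 49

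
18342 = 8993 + 9349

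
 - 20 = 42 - 62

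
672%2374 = 672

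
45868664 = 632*72577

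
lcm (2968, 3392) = 23744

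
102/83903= 102/83903 =0.00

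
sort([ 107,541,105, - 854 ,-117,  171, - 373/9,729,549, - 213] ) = [ - 854, - 213,- 117, - 373/9,105,107,  171 , 541,549,729 ]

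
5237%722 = 183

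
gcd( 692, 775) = 1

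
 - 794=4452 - 5246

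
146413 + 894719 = 1041132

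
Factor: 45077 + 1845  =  46922  =  2^1*29^1*809^1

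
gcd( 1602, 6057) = 9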